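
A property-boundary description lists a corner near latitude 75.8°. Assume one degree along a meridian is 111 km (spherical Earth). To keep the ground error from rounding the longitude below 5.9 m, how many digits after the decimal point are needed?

At 75.8° one degree of longitude covers 111000 × cos 75.8° ≈ 111000 × 0.2453 ≈ 27229.1 m.
Rounding to N decimal places gives at most 0.5 × 10⁻ᴺ degrees of error, i.e. 0.5 × 10⁻ᴺ × 27229.1 m.
Need 0.5 × 27229.1 × 10⁻ᴺ ≤ 5.9 → 10⁻ᴺ ≤ 4.334e-04, so N ≥ 3.36.
So 4 decimal places suffice (1.36 m); 3 would allow up to 13.6 m.

4 decimal places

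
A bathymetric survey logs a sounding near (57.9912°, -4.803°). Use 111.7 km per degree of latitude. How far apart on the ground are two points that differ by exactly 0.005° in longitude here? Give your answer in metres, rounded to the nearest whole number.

One degree of longitude here spans 111700 × cos 57.9912° = 111700 × 0.5300 ≈ 59206.5 m; 0.005° of that is 296.033 m.

296 metres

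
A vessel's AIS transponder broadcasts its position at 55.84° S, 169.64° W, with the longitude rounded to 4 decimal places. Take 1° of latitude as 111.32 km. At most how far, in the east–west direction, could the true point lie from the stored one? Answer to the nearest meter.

3 meters

Rounding to 4 decimal places leaves the longitude within ±5e-05° of the true value.
At latitude 55.84° a degree of longitude spans 111320 m × cos 55.84° = 111320 × 0.5615 ≈ 62506.8 m.
East–west error: 5e-05° × 62506.8 m/° ≈ 3.12534 m.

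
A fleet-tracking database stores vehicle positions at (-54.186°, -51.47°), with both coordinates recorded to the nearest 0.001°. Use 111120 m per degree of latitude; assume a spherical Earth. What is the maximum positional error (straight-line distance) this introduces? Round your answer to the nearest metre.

64 metres

Rounding to 3 decimal places leaves each coordinate within ±0.0005° of the true value.
N–S: 0.0005° × 111120 m/° = 55.56 m.
East–west component at 54.186°: 0.0005° × 111120 × cos 54.186° ≈ 0.0005 × 65022.5 ≈ 32.5113 m.
Combining orthogonally: (55.56² + 32.5113²)^½ ≈ 64.3731 m.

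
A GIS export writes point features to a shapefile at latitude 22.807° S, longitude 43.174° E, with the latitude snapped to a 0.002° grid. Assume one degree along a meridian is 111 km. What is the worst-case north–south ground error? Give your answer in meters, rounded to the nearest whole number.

With a 0.002° grid the true value lies within half a step, ±0.002°/2 = ±0.001°, of the stored one.
So the N–S error is at most 0.001 × 111000 = 111 m.

111 meters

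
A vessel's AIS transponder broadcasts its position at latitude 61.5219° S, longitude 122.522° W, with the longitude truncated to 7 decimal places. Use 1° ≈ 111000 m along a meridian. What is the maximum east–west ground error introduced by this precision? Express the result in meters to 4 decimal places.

Truncating at 7 decimal places can drop up to a full unit in the last place, so the longitude may be off by as much as 1e-07°.
At latitude 61.5219° a degree of longitude spans 111000 m × cos 61.5219° = 111000 × 0.4768 ≈ 52927.3 m.
East–west error: 1e-07° × 52927.3 m/° ≈ 0.00529273 m.

0.0053 meters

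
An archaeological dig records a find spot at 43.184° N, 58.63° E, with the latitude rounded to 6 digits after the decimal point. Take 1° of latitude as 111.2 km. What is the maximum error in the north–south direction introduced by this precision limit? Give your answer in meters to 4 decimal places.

0.0556 meters

Rounding to 6 decimal places leaves the latitude within ±5e-07° of the true value.
So the N–S error is at most 5e-07 × 111200 = 0.0556 m.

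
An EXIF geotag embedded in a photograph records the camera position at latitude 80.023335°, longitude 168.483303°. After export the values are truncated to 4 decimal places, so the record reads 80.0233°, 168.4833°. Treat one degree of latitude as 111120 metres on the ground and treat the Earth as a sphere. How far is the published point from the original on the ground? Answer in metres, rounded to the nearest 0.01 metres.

Δlat = 80.023335 − 80.0233 = +0.000035°; Δlon = 168.483303 − 168.4833 = +0.000003°.
N–S: 0.000035° × 111120 m/° = 3.8892 m.
East–west at this latitude: 0.000003° × 111120 × cos 80.0233° ≈ 0.000003 × 19251.3 = 0.0577538 m.
Hypotenuse of the two orthogonal shifts: √(3.8892² + 0.0577538²) = 3.88963 m.

3.89 metres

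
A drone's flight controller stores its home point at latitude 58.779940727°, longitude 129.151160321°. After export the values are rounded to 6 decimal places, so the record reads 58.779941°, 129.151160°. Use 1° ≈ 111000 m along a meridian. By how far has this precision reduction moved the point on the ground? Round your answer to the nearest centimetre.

Δlat = 58.779940727 − 58.779941 = -0.000000273°; Δlon = 129.151160321 − 129.151160 = +0.000000321°.
North–south shift: -0.000000273 × 111000 = -0.030303 m.
East–west at this latitude: 0.000000321° × 111000 × cos 58.7799° ≈ 0.000000321 × 57534.2 = 0.0184685 m.
Combined displacement = (0.030303² + 0.0184685²)^½ ≈ 0.0354874 m.
That is 0.0354874 m = 3.5487 cm.

4 centimetres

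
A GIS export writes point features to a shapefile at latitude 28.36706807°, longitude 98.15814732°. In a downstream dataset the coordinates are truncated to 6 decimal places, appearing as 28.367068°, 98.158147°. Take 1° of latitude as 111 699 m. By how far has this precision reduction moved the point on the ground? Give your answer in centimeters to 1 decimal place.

The latitude changed by +0.00000007° and the longitude by +0.00000032°.
North–south shift: 0.00000007 × 111699 = 0.00781893 m.
E–W at 28.3671°: 0.00000032° × 111699 × cos 28.3671° = 0.00000032 × 111699 × 0.8799 ≈ 0.0314516 m.
Hypotenuse of the two orthogonal shifts: √(0.00781893² + 0.0314516²) = 0.032409 m.
That is 0.032409 m = 3.2409 cm.

3.2 centimeters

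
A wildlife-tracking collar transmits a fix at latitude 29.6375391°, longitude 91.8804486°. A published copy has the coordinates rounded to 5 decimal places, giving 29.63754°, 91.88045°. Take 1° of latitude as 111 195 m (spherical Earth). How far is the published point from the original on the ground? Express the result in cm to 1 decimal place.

16.8 cm

Δlat = 29.6375391 − 29.63754 = -0.0000009°; Δlon = 91.8804486 − 91.88045 = -0.0000014°.
N–S: -0.0000009° × 111195 m/° = -0.100075 m.
E–W at 29.6375°: -0.0000014° × 111195 × cos 29.6375° = -0.0000014 × 111195 × 0.8692 ≈ -0.135306 m.
Distance: √(0.100075² + 0.135306²) ≈ 0.168294 m.
That is 0.168294 m = 16.829 cm.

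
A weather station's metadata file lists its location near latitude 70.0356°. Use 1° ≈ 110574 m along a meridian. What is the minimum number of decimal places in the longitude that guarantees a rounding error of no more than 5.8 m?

4

At 70.0356° one degree of longitude covers 110574 × cos 70.0356° ≈ 110574 × 0.3414 ≈ 37754 m.
With N decimal places the half-ulp bound is 0.5·10⁻ᴺ°, or 0.5·10⁻ᴺ × 37754 m on the ground.
Setting 18877 × 10⁻ᴺ ≤ 5.8 gives 10ᴺ ≥ 3255, i.e. N ≥ 3.51.
So 4 decimal places suffice (1.89 m); 3 would allow up to 18.9 m.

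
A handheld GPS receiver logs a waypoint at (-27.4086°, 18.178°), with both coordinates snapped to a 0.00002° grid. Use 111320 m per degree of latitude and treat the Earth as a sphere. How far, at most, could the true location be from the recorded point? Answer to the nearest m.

1 m

With a 0.00002° grid the true value lies within half a step, ±0.00002°/2 = ±1e-05°, of the stored one.
North–south component: 1e-05° × 111320 = 1.1132 m.
E–W at 27.4086°: 1e-05° × 111320 × cos 27.4086° = 1e-05 × 111320 × 0.8877 ≈ 0.988239 m.
Worst case both components are at the extreme and orthogonal: √(1.1132² + 0.988239²) ≈ 1.48857 m.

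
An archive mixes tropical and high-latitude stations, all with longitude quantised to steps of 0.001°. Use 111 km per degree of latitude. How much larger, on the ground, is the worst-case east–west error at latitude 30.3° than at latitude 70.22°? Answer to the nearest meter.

With a 0.001° grid the true value lies within half a step, ±0.001°/2 = ±0.0005°, of the stored one.
At 30.3°: 0.0005° × 111000 × cos 30.3° = 0.0005 × 111000 × 0.8634 ≈ 47.918 m.
Error at 70.22° = 0.0005° × 111000 × cos 70.22° ≈ 55.5 × 0.3384 = 18.782 m.
So the lower-latitude error exceeds the higher by 47.918 − 18.782 = 29.137 m.

29 meters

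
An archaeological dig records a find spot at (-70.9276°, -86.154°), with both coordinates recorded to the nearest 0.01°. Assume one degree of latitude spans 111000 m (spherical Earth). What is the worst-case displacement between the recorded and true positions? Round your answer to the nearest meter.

584 meters

Rounding to 2 decimal places leaves each coordinate within ±0.005° of the true value.
Latitude error → 0.005 × 111000 = 555 m along the meridian.
East–west component at 70.9276°: 0.005° × 111000 × cos 70.9276° ≈ 0.005 × 36270.7 ≈ 181.353 m.
Combining orthogonally: (555² + 181.353²)^½ ≈ 583.878 m.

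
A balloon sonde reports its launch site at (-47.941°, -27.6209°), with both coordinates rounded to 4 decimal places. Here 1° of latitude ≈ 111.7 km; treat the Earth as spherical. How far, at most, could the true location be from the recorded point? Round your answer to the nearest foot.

Rounding to 4 decimal places leaves each coordinate within ±5e-05° of the true value.
Latitude error → 5e-05 × 111700 = 5.585 m along the meridian.
Longitude error → 5e-05 × 111700 × cos 47.941° = 5e-05 × 111700 × 0.6699 ≈ 3.74137 m.
The two errors are perpendicular, so the maximum displacement is √(5.585² + 3.74137²) ≈ 6.72235 m.
In feet: 6.72235 m ÷ 0.3048 ≈ 22.055 ft.

22 feet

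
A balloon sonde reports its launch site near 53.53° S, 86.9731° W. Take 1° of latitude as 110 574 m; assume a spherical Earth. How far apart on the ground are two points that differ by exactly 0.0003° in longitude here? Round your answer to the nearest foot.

65 feet

One degree of longitude here spans 110574 × cos 53.53° = 110574 × 0.5944 ≈ 65725.4 m; 0.0003° of that is 19.7176 m.
In feet: 19.7176 m ÷ 0.3048 ≈ 64.69 ft.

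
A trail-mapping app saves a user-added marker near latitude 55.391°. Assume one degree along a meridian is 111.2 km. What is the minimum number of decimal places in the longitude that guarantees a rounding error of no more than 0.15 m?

At 55.391° one degree of longitude covers 111200 × cos 55.391° ≈ 111200 × 0.5680 ≈ 63158.6 m.
N decimal places → at most half a unit in the last place, 0.5 × 10⁻ᴺ° = 63158.6/2 × 10⁻ᴺ m.
Setting 31579.3 × 10⁻ᴺ ≤ 0.15 gives 10ᴺ ≥ 2.105e+05, i.e. N ≥ 5.32.
So 6 decimal places suffice (0.0316 m); 5 would allow up to 0.316 m.

6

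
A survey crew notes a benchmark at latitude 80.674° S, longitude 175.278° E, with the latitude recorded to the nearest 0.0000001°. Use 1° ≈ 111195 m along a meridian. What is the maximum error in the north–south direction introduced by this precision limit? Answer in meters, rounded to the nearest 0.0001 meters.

Rounding to 7 decimal places leaves the latitude within ±5e-08° of the true value.
So the N–S error is at most 5e-08 × 111195 = 0.00555975 m.

0.0056 meters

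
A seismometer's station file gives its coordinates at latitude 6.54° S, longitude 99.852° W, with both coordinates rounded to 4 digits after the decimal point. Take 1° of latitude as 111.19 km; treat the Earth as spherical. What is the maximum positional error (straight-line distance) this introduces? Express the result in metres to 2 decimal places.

7.84 metres

Rounding to 4 decimal places leaves each coordinate within ±5e-05° of the true value.
Latitude error → 5e-05 × 111190 = 5.5595 m along the meridian.
E–W at 6.54°: 5e-05° × 111190 × cos 6.54° = 5e-05 × 111190 × 0.9935 ≈ 5.52332 m.
Worst case both components are at the extreme and orthogonal: √(5.5595² + 5.52332²) ≈ 7.83678 m.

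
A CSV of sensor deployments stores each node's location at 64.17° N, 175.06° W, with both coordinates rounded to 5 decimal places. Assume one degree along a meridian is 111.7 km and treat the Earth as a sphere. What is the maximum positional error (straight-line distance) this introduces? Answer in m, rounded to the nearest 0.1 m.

Rounding to 5 decimal places leaves each coordinate within ±5e-06° of the true value.
N–S: 5e-06° × 111700 m/° = 0.5585 m.
E–W at 64.17°: 5e-06° × 111700 × cos 64.17° = 5e-06 × 111700 × 0.4357 ≈ 0.24334 m.
The two errors are perpendicular, so the maximum displacement is √(0.5585² + 0.24334²) ≈ 0.60921 m.

0.6 m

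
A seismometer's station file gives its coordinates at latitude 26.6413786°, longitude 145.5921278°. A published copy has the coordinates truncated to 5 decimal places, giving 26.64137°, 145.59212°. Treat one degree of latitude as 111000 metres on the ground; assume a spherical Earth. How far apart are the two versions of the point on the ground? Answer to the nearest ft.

4 ft

Δlat = 26.6413786 − 26.64137 = +0.0000086°; Δlon = 145.5921278 − 145.59212 = +0.0000078°.
North–south shift: 0.0000086 × 111000 = 0.9546 m.
E–W at 26.6414°: 0.0000078° × 111000 × cos 26.6414° = 0.0000078 × 111000 × 0.8938 ≈ 0.773879 m.
Combined displacement = (0.9546² + 0.773879²)^½ ≈ 1.22888 m.
In feet: 1.22888 m ÷ 0.3048 ≈ 4.0318 ft.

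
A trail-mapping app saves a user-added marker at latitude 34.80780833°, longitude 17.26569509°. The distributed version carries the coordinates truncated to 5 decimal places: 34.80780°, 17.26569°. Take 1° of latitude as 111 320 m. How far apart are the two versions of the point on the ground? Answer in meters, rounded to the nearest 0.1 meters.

Δlat = 34.80780833 − 34.80780 = +0.00000833°; Δlon = 17.26569509 − 17.26569 = +0.00000509°.
N–S: 0.00000833° × 111320 m/° = 0.927296 m.
E–W at 34.8078°: 0.00000509° × 111320 × cos 34.8078° = 0.00000509 × 111320 × 0.8211 ≈ 0.465235 m.
Distance: √(0.927296² + 0.465235²) ≈ 1.03746 m.

1.0 meters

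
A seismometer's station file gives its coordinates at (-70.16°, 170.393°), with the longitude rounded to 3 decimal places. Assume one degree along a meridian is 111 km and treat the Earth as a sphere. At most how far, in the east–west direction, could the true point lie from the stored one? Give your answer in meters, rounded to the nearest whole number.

19 meters

Rounding to 3 decimal places leaves the longitude within ±0.0005° of the true value.
Parallels shrink by cos φ, so at 70.16° a degree of longitude is 111000 × 0.3394 ≈ 37672.8 m.
East–west error: 0.0005° × 37672.8 m/° ≈ 18.8364 m.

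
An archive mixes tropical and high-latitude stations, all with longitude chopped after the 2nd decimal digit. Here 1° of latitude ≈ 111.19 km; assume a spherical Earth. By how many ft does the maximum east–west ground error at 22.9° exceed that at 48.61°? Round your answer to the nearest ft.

948 ft

Truncating at 2 decimal places can drop up to a full unit in the last place, so the longitude may be off by as much as 0.01°.
Error at 22.9° = 0.01° × 111190 × cos 22.9° ≈ 1111.9 × 0.9212 = 1024.3 m.
Error at 48.61° = 0.01° × 111190 × cos 48.61° ≈ 1111.9 × 0.6612 = 735.17 m.
So the lower-latitude error exceeds the higher by 1024.3 − 735.17 = 289.1 m.
In feet: 289.099 m ÷ 0.3048 ≈ 948.49 ft.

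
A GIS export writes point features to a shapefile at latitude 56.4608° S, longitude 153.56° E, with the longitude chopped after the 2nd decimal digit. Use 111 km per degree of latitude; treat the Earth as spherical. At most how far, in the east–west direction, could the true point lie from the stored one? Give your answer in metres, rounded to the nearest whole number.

613 metres

Truncating at 2 decimal places can drop up to a full unit in the last place, so the longitude may be off by as much as 0.01°.
One degree of longitude at 56.4608° is 111000 × cos 56.4608° ≈ 111000 × 0.5525 = 61328.3 m.
East–west error: 0.01° × 61328.3 m/° ≈ 613.283 m.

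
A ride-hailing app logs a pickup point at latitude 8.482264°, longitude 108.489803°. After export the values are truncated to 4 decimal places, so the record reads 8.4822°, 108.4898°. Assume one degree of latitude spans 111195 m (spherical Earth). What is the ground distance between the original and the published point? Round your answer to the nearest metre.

Δlat = 8.482264 − 8.4822 = +0.000064°; Δlon = 108.489803 − 108.4898 = +0.000003°.
North–south shift: 0.000064 × 111195 = 7.11648 m.
East–west at this latitude: 0.000003° × 111195 × cos 8.4822° ≈ 0.000003 × 109979 = 0.329936 m.
Combined displacement = (7.11648² + 0.329936²)^½ ≈ 7.12412 m.

7 metres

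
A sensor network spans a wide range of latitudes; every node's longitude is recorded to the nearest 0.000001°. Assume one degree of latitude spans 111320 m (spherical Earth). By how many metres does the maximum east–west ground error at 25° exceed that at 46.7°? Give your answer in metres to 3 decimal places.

Rounding to 6 decimal places leaves the longitude within ±5e-07° of the true value.
Error at 25° = 5e-07° × 111320 × cos 25° ≈ 0.05566 × 0.9063 = 0.050445 m.
At 46.7°: 5e-07° × 111320 × cos 46.7° = 5e-07 × 111320 × 0.6858 ≈ 0.038173 m.
Difference: 0.050445 − 0.038173 = 0.012272 m.

0.012 metres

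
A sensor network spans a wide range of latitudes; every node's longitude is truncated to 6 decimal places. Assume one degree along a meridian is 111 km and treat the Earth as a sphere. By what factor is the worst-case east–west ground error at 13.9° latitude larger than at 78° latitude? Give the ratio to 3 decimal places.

Truncating at 6 decimal places can drop up to a full unit in the last place, so the longitude may be off by as much as 1e-06°.
At 13.9°: 1e-06° × 111000 × cos 13.9° = 1e-06 × 111000 × 0.9707 ≈ 0.10775 m.
Error at 78° = 1e-06° × 111000 × cos 78° ≈ 0.111 × 0.2079 = 0.023078 m.
Ratio: 0.10775 / 0.023078 = cos 13.9° / cos 78° ≈ 4.6689.

4.669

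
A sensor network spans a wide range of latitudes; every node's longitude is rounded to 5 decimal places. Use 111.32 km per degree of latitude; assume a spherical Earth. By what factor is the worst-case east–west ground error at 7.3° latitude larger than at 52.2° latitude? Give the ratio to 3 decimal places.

1.618

Rounding to 5 decimal places leaves the longitude within ±5e-06° of the true value.
At 7.3°: 5e-06° × 111320 × cos 7.3° = 5e-06 × 111320 × 0.9919 ≈ 0.55209 m.
Error at 52.2° = 5e-06° × 111320 × cos 52.2° ≈ 0.5566 × 0.6129 = 0.34114 m.
The ratio reduces to cos 7.3° / cos 52.2° = 0.9919/0.6129 ≈ 1.6183.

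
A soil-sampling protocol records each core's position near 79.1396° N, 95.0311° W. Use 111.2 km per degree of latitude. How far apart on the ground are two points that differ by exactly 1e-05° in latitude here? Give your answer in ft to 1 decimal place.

3.6 ft

Along a meridian 1e-05° is 1e-05 × 111200 = 1.112 m.
Converting: 1.112 m × 3.2808 ft/m ≈ 3.6483 ft.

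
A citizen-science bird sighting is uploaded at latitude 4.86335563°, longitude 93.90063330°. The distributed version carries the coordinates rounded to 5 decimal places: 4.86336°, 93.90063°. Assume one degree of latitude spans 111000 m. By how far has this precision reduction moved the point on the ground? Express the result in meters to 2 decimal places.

Δlat = 4.86335563 − 4.86336 = -0.00000437°; Δlon = 93.90063330 − 93.90063 = +0.00000330°.
North–south shift: -0.00000437 × 111000 = -0.48507 m.
East–west at this latitude: 0.00000330° × 111000 × cos 4.86336° ≈ 0.00000330 × 110600 = 0.364981 m.
Combined displacement = (0.48507² + 0.364981²)^½ ≈ 0.607045 m.

0.61 meters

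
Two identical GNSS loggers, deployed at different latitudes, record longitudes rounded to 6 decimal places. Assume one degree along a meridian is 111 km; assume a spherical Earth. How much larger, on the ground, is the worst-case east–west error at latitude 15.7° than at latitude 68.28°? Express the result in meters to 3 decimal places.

0.033 meters

Rounding to 6 decimal places leaves the longitude within ±5e-07° of the true value.
At 15.7°: 5e-07° × 111000 × cos 15.7° = 5e-07 × 111000 × 0.9627 ≈ 0.053429 m.
At 68.28°: 5e-07° × 111000 × cos 68.28° = 5e-07 × 111000 × 0.3701 ≈ 0.020539 m.
So the lower-latitude error exceeds the higher by 0.053429 − 0.020539 = 0.03289 m.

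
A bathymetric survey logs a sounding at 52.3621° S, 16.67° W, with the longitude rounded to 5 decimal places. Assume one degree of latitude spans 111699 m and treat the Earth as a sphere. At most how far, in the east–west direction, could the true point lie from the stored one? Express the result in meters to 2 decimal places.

Rounding to 5 decimal places leaves the longitude within ±5e-06° of the true value.
At latitude 52.3621° a degree of longitude spans 111699 m × cos 52.3621° = 111699 × 0.6107 ≈ 68211.1 m.
East–west error: 5e-06° × 68211.1 m/° ≈ 0.341056 m.

0.34 meters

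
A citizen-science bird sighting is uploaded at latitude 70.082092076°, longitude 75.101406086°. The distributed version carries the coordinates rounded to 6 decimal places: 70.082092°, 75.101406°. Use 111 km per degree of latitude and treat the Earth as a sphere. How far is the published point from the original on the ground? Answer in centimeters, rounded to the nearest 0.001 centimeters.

Δlat = 70.082092076 − 70.082092 = +0.000000076°; Δlon = 75.101406086 − 75.101406 = +0.000000086°.
N–S: 0.000000076° × 111000 m/° = 0.008436 m.
E–W at 70.0821°: 0.000000086° × 111000 × cos 70.0821° = 0.000000086 × 111000 × 0.3407 ≈ 0.00325207 m.
Combined displacement = (0.008436² + 0.00325207²)^½ ≈ 0.00904113 m.
That is 0.00904113 m = 0.90411 cm.

0.904 centimeters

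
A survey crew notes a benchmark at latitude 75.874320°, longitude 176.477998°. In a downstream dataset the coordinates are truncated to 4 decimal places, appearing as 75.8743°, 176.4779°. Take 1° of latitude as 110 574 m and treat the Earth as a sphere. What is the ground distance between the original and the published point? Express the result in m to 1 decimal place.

3.4 m

The latitude changed by +0.000020° and the longitude by +0.000098°.
N–S: 0.000020° × 110574 m/° = 2.21148 m.
East–west at this latitude: 0.000098° × 110574 × cos 75.8743° ≈ 0.000098 × 26985.6 = 2.64459 m.
Hypotenuse of the two orthogonal shifts: √(2.21148² + 2.64459²) = 3.44739 m.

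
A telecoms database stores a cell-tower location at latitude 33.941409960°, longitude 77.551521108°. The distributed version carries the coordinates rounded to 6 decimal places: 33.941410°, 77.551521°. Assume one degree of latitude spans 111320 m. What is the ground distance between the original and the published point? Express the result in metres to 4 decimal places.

0.0109 metres

The latitude changed by -0.000000040° and the longitude by +0.000000108°.
North–south shift: -0.000000040 × 111320 = -0.0044528 m.
East–west at this latitude: 0.000000108° × 111320 × cos 33.9414° ≈ 0.000000108 × 92352.1 = 0.00997402 m.
Combined displacement = (0.0044528² + 0.00997402²)^½ ≈ 0.0109228 m.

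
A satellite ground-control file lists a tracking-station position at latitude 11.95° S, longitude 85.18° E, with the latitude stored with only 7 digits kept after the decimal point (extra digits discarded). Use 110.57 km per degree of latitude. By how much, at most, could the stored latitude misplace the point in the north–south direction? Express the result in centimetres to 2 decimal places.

1.11 centimetres

Truncating at 7 decimal places can drop up to a full unit in the last place, so the latitude may be off by as much as 1e-07°.
North–south distance: 1e-07° × 110570 m/° = 0.011057 m.
That is 0.011057 m = 1.1057 cm.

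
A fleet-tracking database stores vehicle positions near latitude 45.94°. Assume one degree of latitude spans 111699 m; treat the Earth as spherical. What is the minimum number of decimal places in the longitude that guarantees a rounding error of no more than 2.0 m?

At 45.94° one degree of longitude covers 111699 × cos 45.94° ≈ 111699 × 0.6954 ≈ 77676.7 m.
With N decimal places the half-ulp bound is 0.5·10⁻ᴺ°, or 0.5·10⁻ᴺ × 77676.7 m on the ground.
Setting 38838.4 × 10⁻ᴺ ≤ 2.0 gives 10ᴺ ≥ 1.942e+04, i.e. N ≥ 4.29.
At 4 places the error can reach 3.88 m, but 5 places keeps it to 0.388 m.

5 decimal places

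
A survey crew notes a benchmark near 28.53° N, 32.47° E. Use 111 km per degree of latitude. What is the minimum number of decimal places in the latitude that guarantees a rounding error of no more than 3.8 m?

5 decimal places

One degree of latitude covers 111000 m.
N decimal places → at most half a unit in the last place, 0.5 × 10⁻ᴺ° = 111000/2 × 10⁻ᴺ m.
Setting 55500 × 10⁻ᴺ ≤ 3.8 gives 10ᴺ ≥ 1.461e+04, i.e. N ≥ 4.16.
So 5 decimal places suffice (0.555 m); 4 would allow up to 5.55 m.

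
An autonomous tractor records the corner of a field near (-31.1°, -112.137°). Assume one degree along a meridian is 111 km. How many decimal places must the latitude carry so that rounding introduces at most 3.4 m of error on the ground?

One degree of latitude covers 111000 m.
N decimal places → at most half a unit in the last place, 0.5 × 10⁻ᴺ° = 111000/2 × 10⁻ᴺ m.
Need 0.5 × 111000 × 10⁻ᴺ ≤ 3.4 → 10⁻ᴺ ≤ 6.126e-05, so N ≥ 4.21.
At 4 places the error can reach 5.55 m, but 5 places keeps it to 0.555 m.

5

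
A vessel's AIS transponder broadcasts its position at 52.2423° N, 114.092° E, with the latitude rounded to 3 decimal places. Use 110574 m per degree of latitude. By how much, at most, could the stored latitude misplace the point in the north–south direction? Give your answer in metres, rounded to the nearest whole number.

Rounding to 3 decimal places leaves the latitude within ±0.0005° of the true value.
North–south distance: 0.0005° × 110574 m/° = 55.287 m.

55 metres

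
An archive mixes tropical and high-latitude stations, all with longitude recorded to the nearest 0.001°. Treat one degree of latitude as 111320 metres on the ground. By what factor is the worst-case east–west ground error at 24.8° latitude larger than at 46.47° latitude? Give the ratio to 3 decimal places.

1.318

Rounding to 3 decimal places leaves the longitude within ±0.0005° of the true value.
At 24.8°: 0.0005° × 111320 × cos 24.8° = 0.0005 × 111320 × 0.9078 ≈ 50.527 m.
At 46.47°: 0.0005° × 111320 × cos 46.47° = 0.0005 × 111320 × 0.6887 ≈ 38.335 m.
The ratio reduces to cos 24.8° / cos 46.47° = 0.9078/0.6887 ≈ 1.3180.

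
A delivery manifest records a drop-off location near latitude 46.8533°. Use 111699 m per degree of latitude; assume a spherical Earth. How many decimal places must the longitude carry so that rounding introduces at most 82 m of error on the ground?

3 decimal places

At 46.8533° one degree of longitude covers 111699 × cos 46.8533° ≈ 111699 × 0.6839 ≈ 76387.4 m.
With N decimal places the half-ulp bound is 0.5·10⁻ᴺ°, or 0.5·10⁻ᴺ × 76387.4 m on the ground.
Need 0.5 × 76387.4 × 10⁻ᴺ ≤ 82 → 10⁻ᴺ ≤ 2.147e-03, so N ≥ 2.67.
So 3 decimal places suffice (38.2 m); 2 would allow up to 382 m.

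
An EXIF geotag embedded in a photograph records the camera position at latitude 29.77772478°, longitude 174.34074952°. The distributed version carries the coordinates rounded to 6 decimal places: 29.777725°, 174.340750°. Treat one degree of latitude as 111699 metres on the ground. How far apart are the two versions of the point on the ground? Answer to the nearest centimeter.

5 centimeters

The latitude changed by -0.00000022° and the longitude by -0.00000048°.
North–south shift: -0.00000022 × 111699 = -0.0245738 m.
E–W at 29.7777°: -0.00000048° × 111699 × cos 29.7777° = -0.00000048 × 111699 × 0.8680 ≈ -0.0465361 m.
Combined displacement = (0.0245738² + 0.0465361²)^½ ≈ 0.0526258 m.
That is 0.0526258 m = 5.2626 cm.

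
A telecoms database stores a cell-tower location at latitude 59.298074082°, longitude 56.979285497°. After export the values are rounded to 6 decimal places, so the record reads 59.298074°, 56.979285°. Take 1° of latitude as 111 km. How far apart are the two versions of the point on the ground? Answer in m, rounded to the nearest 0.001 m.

0.030 m

Δlat = 59.298074082 − 59.298074 = +0.000000082°; Δlon = 56.979285497 − 56.979285 = +0.000000497°.
N–S: 0.000000082° × 111000 m/° = 0.009102 m.
East–west at this latitude: 0.000000497° × 111000 × cos 59.2981° ≈ 0.000000497 × 56673.5 = 0.0281667 m.
Combined displacement = (0.009102² + 0.0281667²)^½ ≈ 0.0296008 m.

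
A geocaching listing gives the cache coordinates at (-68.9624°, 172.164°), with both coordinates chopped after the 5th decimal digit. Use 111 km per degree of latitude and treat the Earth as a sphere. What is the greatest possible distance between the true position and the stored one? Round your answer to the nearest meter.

1 meters

Truncating at 5 decimal places can drop up to a full unit in the last place, so each coordinate may be off by as much as 1e-05°.
Latitude error → 1e-05 × 111000 = 1.11 m along the meridian.
East–west component at 68.9624°: 1e-05° × 111000 × cos 68.9624° ≈ 1e-05 × 39846.8 ≈ 0.398468 m.
The two errors are perpendicular, so the maximum displacement is √(1.11² + 0.398468²) ≈ 1.17935 m.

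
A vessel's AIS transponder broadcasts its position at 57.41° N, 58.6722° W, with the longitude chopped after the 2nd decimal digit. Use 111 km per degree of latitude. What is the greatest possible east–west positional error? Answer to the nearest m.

598 m

Truncating at 2 decimal places can drop up to a full unit in the last place, so the longitude may be off by as much as 0.01°.
One degree of longitude at 57.41° is 111000 × cos 57.41° ≈ 111000 × 0.5386 = 59787.2 m.
So at most 0.01° × 59787.2 ≈ 597.872 m east–west.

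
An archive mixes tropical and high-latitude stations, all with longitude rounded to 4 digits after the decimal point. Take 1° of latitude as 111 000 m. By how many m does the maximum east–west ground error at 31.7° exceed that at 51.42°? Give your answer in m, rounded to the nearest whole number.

1 m

Rounding to 4 decimal places leaves the longitude within ±5e-05° of the true value.
Error at 31.7° = 5e-05° × 111000 × cos 31.7° ≈ 5.55 × 0.8508 = 4.722 m.
Error at 51.42° = 5e-05° × 111000 × cos 51.42° ≈ 5.55 × 0.6236 = 3.461 m.
So the lower-latitude error exceeds the higher by 4.722 − 3.461 = 1.261 m.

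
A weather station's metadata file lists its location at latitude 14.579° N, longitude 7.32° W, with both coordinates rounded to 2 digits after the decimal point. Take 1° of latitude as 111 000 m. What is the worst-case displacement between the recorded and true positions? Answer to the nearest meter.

Rounding to 2 decimal places leaves each coordinate within ±0.005° of the true value.
North–south component: 0.005° × 111000 = 555 m.
Longitude error → 0.005 × 111000 × cos 14.579° = 0.005 × 111000 × 0.9678 ≈ 537.13 m.
Worst case both components are at the extreme and orthogonal: √(555² + 537.13²) ≈ 772.356 m.

772 meters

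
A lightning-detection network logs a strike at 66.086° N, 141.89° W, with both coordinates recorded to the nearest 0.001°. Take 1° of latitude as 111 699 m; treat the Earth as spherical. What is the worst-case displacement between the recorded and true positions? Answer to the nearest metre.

60 metres

Rounding to 3 decimal places leaves each coordinate within ±0.0005° of the true value.
Latitude error → 0.0005 × 111699 = 55.8495 m along the meridian.
Longitude error → 0.0005 × 111699 × cos 66.086° = 0.0005 × 111699 × 0.4054 ≈ 22.6394 m.
Worst case both components are at the extreme and orthogonal: √(55.8495² + 22.6394²) ≈ 60.2637 m.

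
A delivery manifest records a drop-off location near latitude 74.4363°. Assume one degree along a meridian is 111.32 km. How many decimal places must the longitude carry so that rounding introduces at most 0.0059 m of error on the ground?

At 74.4363° one degree of longitude covers 111320 × cos 74.4363° ≈ 111320 × 0.2683 ≈ 29868.2 m.
N decimal places → at most half a unit in the last place, 0.5 × 10⁻ᴺ° = 29868.2/2 × 10⁻ᴺ m.
Need 0.5 × 29868.2 × 10⁻ᴺ ≤ 0.0059 → 10⁻ᴺ ≤ 3.951e-07, so N ≥ 6.40.
At 6 places the error can reach 0.0149 m, but 7 places keeps it to 0.00149 m.

7 decimal places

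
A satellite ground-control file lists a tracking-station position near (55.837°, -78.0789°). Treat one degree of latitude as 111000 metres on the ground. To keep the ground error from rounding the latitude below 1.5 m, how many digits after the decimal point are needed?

One degree of latitude covers 111000 m.
Rounding to N decimal places gives at most 0.5 × 10⁻ᴺ degrees of error, i.e. 0.5 × 10⁻ᴺ × 111000 m.
Setting 55500 × 10⁻ᴺ ≤ 1.5 gives 10ᴺ ≥ 3.7e+04, i.e. N ≥ 4.57.
So 5 decimal places suffice (0.555 m); 4 would allow up to 5.55 m.

5 decimal places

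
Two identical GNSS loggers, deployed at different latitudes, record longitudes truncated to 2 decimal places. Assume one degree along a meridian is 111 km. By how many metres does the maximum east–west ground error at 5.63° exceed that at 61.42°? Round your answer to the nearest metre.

574 metres

Truncating at 2 decimal places can drop up to a full unit in the last place, so the longitude may be off by as much as 0.01°.
At 5.63°: 0.01° × 111000 × cos 5.63° = 0.01 × 111000 × 0.9952 ≈ 1104.6 m.
Error at 61.42° = 0.01° × 111000 × cos 61.42° ≈ 1110 × 0.4784 = 531.01 m.
So the lower-latitude error exceeds the higher by 1104.6 − 531.01 = 573.64 m.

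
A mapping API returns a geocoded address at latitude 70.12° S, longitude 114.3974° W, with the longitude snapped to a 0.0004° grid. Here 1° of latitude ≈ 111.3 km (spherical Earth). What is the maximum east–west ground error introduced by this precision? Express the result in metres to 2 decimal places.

With a 0.0004° grid the true value lies within half a step, ±0.0004°/2 = ±0.0002°, of the stored one.
At latitude 70.12° a degree of longitude spans 111300 m × cos 70.12° = 111300 × 0.3401 ≈ 37847.7 m.
Maximum E–W displacement: 0.0002 × 37847.7 = 7.56954 m.

7.57 metres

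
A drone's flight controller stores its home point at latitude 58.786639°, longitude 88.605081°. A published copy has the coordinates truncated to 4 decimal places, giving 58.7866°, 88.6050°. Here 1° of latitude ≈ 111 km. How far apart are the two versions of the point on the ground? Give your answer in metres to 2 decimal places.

6.36 metres

Δlat = 58.786639 − 58.7866 = +0.000039°; Δlon = 88.605081 − 88.6050 = +0.000081°.
N–S: 0.000039° × 111000 m/° = 4.329 m.
E–W at 58.7866°: 0.000081° × 111000 × cos 58.7866° = 0.000081 × 111000 × 0.5182 ≈ 4.65938 m.
Combined displacement = (4.329² + 4.65938²)^½ ≈ 6.36004 m.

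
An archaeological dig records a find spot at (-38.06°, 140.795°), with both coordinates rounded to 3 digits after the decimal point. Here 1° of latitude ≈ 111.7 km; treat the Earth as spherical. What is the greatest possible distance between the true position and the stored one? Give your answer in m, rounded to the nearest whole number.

Rounding to 3 decimal places leaves each coordinate within ±0.0005° of the true value.
N–S: 0.0005° × 111700 m/° = 55.85 m.
Longitude error → 0.0005 × 111700 × cos 38.06° = 0.0005 × 111700 × 0.7874 ≈ 43.9744 m.
Combining orthogonally: (55.85² + 43.9744²)^½ ≈ 71.0842 m.

71 m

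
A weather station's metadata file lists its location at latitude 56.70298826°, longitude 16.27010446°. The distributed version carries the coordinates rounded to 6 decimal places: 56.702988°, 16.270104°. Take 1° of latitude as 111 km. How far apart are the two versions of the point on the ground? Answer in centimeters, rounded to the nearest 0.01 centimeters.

Δlat = 56.70298826 − 56.702988 = +0.00000026°; Δlon = 16.27010446 − 16.270104 = +0.00000046°.
N–S: 0.00000026° × 111000 m/° = 0.02886 m.
E–W at 56.703°: 0.00000046° × 111000 × cos 56.703° = 0.00000046 × 111000 × 0.5490 ≈ 0.0280309 m.
Combined displacement = (0.02886² + 0.0280309²)^½ ≈ 0.0402322 m.
That is 0.0402322 m = 4.0232 cm.

4.02 centimeters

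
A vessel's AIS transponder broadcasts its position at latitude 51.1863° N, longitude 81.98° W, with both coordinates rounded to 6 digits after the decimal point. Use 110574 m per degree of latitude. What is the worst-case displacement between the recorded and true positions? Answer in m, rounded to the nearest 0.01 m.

Rounding to 6 decimal places leaves each coordinate within ±5e-07° of the true value.
Latitude error → 5e-07 × 110574 = 0.055287 m along the meridian.
East–west component at 51.1863°: 5e-07° × 110574 × cos 51.1863° ≈ 5e-07 × 69306.7 ≈ 0.0346533 m.
Worst case both components are at the extreme and orthogonal: √(0.055287² + 0.0346533²) ≈ 0.0652496 m.

0.07 m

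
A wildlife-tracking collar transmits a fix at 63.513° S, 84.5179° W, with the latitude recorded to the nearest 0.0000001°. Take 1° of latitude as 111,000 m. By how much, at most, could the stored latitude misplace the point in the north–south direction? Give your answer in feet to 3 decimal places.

0.018 feet

Rounding to 7 decimal places leaves the latitude within ±5e-08° of the true value.
So the N–S error is at most 5e-08 × 111000 = 0.00555 m.
Converting: 0.00555 m × 3.2808 ft/m ≈ 0.018209 ft.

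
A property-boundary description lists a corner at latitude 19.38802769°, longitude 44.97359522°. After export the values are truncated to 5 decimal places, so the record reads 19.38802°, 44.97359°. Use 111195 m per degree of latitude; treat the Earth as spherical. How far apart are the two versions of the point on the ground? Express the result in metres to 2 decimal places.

1.02 metres

The latitude changed by +0.00000769° and the longitude by +0.00000522°.
North–south shift: 0.00000769 × 111195 = 0.85509 m.
E–W at 19.388°: 0.00000522° × 111195 × cos 19.388° = 0.00000522 × 111195 × 0.9433 ≈ 0.547522 m.
Hypotenuse of the two orthogonal shifts: √(0.85509² + 0.547522²) = 1.01536 m.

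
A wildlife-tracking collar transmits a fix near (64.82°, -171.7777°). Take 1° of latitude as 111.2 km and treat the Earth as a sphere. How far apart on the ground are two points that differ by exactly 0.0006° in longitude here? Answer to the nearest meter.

28 meters

0.0006° of longitude at 64.82° is 0.0006 × 111200 × cos 64.82° ≈ 0.0006 × 47311.5 = 28.3869 m.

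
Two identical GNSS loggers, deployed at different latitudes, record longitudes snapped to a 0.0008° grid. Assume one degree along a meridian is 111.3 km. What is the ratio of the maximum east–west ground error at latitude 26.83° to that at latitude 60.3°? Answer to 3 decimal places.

With a 0.0008° grid the true value lies within half a step, ±0.0008°/2 = ±0.0004°, of the stored one.
At 26.83°: 0.0004° × 111300 × cos 26.83° = 0.0004 × 111300 × 0.8923 ≈ 39.727 m.
At 60.3°: 0.0004° × 111300 × cos 60.3° = 0.0004 × 111300 × 0.4955 ≈ 22.058 m.
Ratio: 39.727 / 22.058 = cos 26.83° / cos 60.3° ≈ 1.8011.

1.801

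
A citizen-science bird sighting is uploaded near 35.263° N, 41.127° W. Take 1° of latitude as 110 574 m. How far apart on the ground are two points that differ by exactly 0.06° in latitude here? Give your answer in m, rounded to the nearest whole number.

6634 m

Along a meridian 0.06° is 0.06 × 110574 = 6634.44 m.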